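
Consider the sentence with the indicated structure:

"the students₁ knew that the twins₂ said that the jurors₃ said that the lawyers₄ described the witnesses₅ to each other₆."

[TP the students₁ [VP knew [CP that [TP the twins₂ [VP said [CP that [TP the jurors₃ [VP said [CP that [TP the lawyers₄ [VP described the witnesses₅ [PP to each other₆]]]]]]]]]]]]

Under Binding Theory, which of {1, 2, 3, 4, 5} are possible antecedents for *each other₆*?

{4, 5}

*each other* is an anaphor, so Principle A applies: it must be bound in its binding domain.
Binding domain of *each other₆*: the embedded TP, whose subject is the lawyers₄.
*the students₁* c-commands the anaphor but is outside its binding domain → cannot satisfy Principle A.
*the twins₂* c-commands the anaphor but is outside its binding domain → cannot satisfy Principle A.
*the jurors₃* c-commands the anaphor but is outside its binding domain → cannot satisfy Principle A.
*the lawyers₄* c-commands the anaphor within its binding domain → licit binder.
*the witnesses₅* c-commands the anaphor within its binding domain → licit binder.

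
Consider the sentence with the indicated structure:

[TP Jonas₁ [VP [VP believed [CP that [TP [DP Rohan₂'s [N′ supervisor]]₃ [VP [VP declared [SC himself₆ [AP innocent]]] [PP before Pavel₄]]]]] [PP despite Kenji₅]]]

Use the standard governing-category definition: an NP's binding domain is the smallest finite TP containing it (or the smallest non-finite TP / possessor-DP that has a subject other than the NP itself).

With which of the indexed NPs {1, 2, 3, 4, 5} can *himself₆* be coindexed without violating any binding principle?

{3}

*himself* is an anaphor, so Principle A applies: it must be bound in its binding domain.
Binding domain of *himself₆*: the embedded TP, whose subject is [Rohan₂'s supervisor]₃.
*Jonas₁* c-commands the anaphor but is outside its binding domain → cannot satisfy Principle A.
*Rohan₂* does not c-command the anaphor → cannot bind it.
*[Rohan₂'s supervisor]₃* c-commands the anaphor within its binding domain → licit binder.
*Pavel₄* does not c-command the anaphor → cannot bind it.
*Kenji₅* does not c-command the anaphor → cannot bind it.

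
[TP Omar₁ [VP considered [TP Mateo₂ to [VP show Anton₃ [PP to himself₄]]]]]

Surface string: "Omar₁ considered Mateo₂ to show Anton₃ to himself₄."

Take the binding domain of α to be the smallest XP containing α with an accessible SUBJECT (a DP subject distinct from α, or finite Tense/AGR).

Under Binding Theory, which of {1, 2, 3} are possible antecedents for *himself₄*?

*himself* is an anaphor, so Principle A applies: it must be bound in its binding domain.
Binding domain of *himself₄*: the embedded TP, whose subject is Mateo₂.
*Omar₁* c-commands the anaphor but is outside its binding domain → cannot satisfy Principle A.
*Mateo₂* c-commands the anaphor within its binding domain → licit binder.
*Anton₃* c-commands the anaphor within its binding domain → licit binder.

{2, 3}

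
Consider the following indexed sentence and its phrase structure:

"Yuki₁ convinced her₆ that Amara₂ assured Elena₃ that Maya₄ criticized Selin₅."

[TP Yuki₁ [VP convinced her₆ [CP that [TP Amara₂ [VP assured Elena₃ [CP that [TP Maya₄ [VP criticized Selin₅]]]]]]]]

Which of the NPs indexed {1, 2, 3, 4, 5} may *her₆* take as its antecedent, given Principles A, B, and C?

*her* is a pronoun, so Principle B applies: it must be free in its binding domain.
Binding domain of *her₆*: the matrix TP, whose subject is Yuki₁.
*Yuki₁* c-commands the pronoun within its binding domain → coindexation would violate Principle B.
*Amara₂*: the pronoun c-commands this R-expression → coindexation would violate Principle C on *Amara₂*.
*Elena₃*: the pronoun c-commands this R-expression → coindexation would violate Principle C on *Elena₃*.
*Maya₄*: the pronoun c-commands this R-expression → coindexation would violate Principle C on *Maya₄*.
*Selin₅*: the pronoun c-commands this R-expression → coindexation would violate Principle C on *Selin₅*.

none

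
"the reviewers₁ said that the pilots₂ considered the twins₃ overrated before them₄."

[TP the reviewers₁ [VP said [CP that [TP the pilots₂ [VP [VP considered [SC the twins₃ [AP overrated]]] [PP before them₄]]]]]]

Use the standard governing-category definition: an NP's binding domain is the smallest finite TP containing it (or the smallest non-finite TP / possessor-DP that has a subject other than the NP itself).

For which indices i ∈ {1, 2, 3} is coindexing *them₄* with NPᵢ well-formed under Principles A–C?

*them* is a pronoun, so Principle B applies: it must be free in its binding domain.
Binding domain of *them₄*: the embedded TP, whose subject is the pilots₂.
*the reviewers₁* c-commands the pronoun but from outside its binding domain, and is not c-commanded by it → coindexation permitted.
*the pilots₂* c-commands the pronoun within its binding domain → coindexation would violate Principle B.
*the twins₃* and the pronoun do not c-command one another → neither Principle B nor Principle C is at stake; coindexation permitted.

{1, 3}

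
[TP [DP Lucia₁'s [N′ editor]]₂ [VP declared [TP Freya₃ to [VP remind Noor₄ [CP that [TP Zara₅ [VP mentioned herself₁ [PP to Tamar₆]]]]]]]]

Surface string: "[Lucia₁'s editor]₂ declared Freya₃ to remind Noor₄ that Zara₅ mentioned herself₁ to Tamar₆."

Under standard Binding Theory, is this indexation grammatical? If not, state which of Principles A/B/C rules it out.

Principle A

The two coindexed NPs are *Lucia₁* and *herself₁*.
*herself₁* is an anaphor. Principle A requires it to be bound within its binding domain — the embedded TP, whose subject is Zara₅.
Within that domain it is c-commanded by *Zara₅*, which does not share its index.
*Lucia₁* does not c-command the anaphor at all.
The anaphor is unbound in its domain → Principle A violation.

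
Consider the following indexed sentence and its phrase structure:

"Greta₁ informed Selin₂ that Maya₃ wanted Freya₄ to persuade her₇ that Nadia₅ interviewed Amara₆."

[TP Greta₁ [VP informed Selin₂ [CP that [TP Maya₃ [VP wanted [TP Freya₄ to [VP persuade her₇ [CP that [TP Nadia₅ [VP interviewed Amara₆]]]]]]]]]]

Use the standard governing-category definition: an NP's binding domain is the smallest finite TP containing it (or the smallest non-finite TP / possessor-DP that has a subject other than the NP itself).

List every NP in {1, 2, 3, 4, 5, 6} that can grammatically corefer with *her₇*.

{1, 2, 3}

*her* is a pronoun, so Principle B applies: it must be free in its binding domain.
Binding domain of *her₇*: the embedded TP, whose subject is Freya₄.
*Greta₁* c-commands the pronoun but from outside its binding domain, and is not c-commanded by it → coindexation permitted.
*Selin₂* c-commands the pronoun but from outside its binding domain, and is not c-commanded by it → coindexation permitted.
*Maya₃* c-commands the pronoun but from outside its binding domain, and is not c-commanded by it → coindexation permitted.
*Freya₄* c-commands the pronoun within its binding domain → coindexation would violate Principle B.
*Nadia₅*: the pronoun c-commands this R-expression → coindexation would violate Principle C on *Nadia₅*.
*Amara₆*: the pronoun c-commands this R-expression → coindexation would violate Principle C on *Amara₆*.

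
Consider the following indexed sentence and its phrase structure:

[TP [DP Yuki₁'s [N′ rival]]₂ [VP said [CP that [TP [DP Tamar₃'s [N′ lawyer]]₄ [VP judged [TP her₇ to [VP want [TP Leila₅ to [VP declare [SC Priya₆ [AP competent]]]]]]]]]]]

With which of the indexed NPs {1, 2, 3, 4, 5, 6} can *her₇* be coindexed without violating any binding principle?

{1, 2, 3}

*her* is a pronoun, so Principle B applies: it must be free in its binding domain.
Binding domain of *her₇*: the embedded TP, whose subject is [Tamar₃'s lawyer]₄.
*Yuki₁* and the pronoun do not c-command one another → neither Principle B nor Principle C is at stake; coindexation permitted.
*[Yuki₁'s rival]₂* c-commands the pronoun but from outside its binding domain, and is not c-commanded by it → coindexation permitted.
*Tamar₃* and the pronoun do not c-command one another → neither Principle B nor Principle C is at stake; coindexation permitted.
*[Tamar₃'s lawyer]₄* c-commands the pronoun within its binding domain → coindexation would violate Principle B.
*Leila₅*: the pronoun c-commands this R-expression → coindexation would violate Principle C on *Leila₅*.
*Priya₆*: the pronoun c-commands this R-expression → coindexation would violate Principle C on *Priya₆*.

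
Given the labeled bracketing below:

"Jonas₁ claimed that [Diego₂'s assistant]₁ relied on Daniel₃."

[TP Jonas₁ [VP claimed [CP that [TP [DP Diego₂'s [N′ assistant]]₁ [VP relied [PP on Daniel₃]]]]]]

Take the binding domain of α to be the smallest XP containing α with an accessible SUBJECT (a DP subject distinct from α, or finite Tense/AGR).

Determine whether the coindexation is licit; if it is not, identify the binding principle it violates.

Principle C

The two coindexed NPs are *[Diego₂'s assistant]₁* and *Jonas₁*.
*[Diego₂'s assistant]₁* is an R-expression. Principle C requires it to be free everywhere.
*Jonas₁* c-commands it and carries the same index.
The R-expression is bound → Principle C violation.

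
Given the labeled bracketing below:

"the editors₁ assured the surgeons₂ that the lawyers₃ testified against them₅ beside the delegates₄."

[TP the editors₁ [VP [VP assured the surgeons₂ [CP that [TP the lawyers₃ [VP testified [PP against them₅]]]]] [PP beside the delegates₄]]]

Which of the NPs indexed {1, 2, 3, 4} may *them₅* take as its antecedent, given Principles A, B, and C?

*them* is a pronoun, so Principle B applies: it must be free in its binding domain.
Binding domain of *them₅*: the embedded TP, whose subject is the lawyers₃.
*the editors₁* c-commands the pronoun but from outside its binding domain, and is not c-commanded by it → coindexation permitted.
*the surgeons₂* c-commands the pronoun but from outside its binding domain, and is not c-commanded by it → coindexation permitted.
*the lawyers₃* c-commands the pronoun within its binding domain → coindexation would violate Principle B.
*the delegates₄* and the pronoun do not c-command one another → neither Principle B nor Principle C is at stake; coindexation permitted.

{1, 2, 4}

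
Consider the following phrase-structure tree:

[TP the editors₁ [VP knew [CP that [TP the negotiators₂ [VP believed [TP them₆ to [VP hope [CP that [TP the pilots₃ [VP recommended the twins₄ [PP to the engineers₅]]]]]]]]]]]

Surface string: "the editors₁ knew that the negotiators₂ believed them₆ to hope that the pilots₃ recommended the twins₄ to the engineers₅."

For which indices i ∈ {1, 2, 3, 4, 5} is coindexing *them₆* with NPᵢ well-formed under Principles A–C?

{1}

*them* is a pronoun, so Principle B applies: it must be free in its binding domain.
Binding domain of *them₆*: the embedded TP, whose subject is the negotiators₂.
*the editors₁* c-commands the pronoun but from outside its binding domain, and is not c-commanded by it → coindexation permitted.
*the negotiators₂* c-commands the pronoun within its binding domain → coindexation would violate Principle B.
*the pilots₃*: the pronoun c-commands this R-expression → coindexation would violate Principle C on *the pilots₃*.
*the twins₄*: the pronoun c-commands this R-expression → coindexation would violate Principle C on *the twins₄*.
*the engineers₅*: the pronoun c-commands this R-expression → coindexation would violate Principle C on *the engineers₅*.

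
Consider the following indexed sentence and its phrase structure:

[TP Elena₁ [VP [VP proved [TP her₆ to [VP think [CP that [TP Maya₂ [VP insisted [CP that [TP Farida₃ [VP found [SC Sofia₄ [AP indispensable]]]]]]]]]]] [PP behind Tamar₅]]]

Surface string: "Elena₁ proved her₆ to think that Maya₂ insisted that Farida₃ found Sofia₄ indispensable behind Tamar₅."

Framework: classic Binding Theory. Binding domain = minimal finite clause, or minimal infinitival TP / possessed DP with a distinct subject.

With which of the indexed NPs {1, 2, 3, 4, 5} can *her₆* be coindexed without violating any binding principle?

*her* is a pronoun, so Principle B applies: it must be free in its binding domain.
Binding domain of *her₆*: the matrix TP, whose subject is Elena₁.
*Elena₁* c-commands the pronoun within its binding domain → coindexation would violate Principle B.
*Maya₂*: the pronoun c-commands this R-expression → coindexation would violate Principle C on *Maya₂*.
*Farida₃*: the pronoun c-commands this R-expression → coindexation would violate Principle C on *Farida₃*.
*Sofia₄*: the pronoun c-commands this R-expression → coindexation would violate Principle C on *Sofia₄*.
*Tamar₅* and the pronoun do not c-command one another → neither Principle B nor Principle C is at stake; coindexation permitted.

{5}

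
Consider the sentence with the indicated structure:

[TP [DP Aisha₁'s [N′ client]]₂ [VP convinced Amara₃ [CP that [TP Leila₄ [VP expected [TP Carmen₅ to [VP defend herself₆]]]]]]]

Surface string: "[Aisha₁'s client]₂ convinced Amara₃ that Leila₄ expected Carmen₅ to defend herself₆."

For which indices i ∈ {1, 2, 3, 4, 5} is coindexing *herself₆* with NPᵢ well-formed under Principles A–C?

*herself* is an anaphor, so Principle A applies: it must be bound in its binding domain.
Binding domain of *herself₆*: the embedded TP, whose subject is Carmen₅.
*Aisha₁* does not c-command the anaphor → cannot bind it.
*[Aisha₁'s client]₂* c-commands the anaphor but is outside its binding domain → cannot satisfy Principle A.
*Amara₃* c-commands the anaphor but is outside its binding domain → cannot satisfy Principle A.
*Leila₄* c-commands the anaphor but is outside its binding domain → cannot satisfy Principle A.
*Carmen₅* c-commands the anaphor within its binding domain → licit binder.

{5}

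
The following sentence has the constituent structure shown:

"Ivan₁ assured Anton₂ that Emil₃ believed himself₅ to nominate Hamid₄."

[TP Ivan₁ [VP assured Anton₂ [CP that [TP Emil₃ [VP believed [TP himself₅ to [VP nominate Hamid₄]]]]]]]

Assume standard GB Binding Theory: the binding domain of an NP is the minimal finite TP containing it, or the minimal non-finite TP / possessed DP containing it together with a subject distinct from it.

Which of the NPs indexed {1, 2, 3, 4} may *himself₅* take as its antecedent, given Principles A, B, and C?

{3}

*himself* is an anaphor, so Principle A applies: it must be bound in its binding domain.
Binding domain of *himself₅*: the embedded TP, whose subject is Emil₃.
*Ivan₁* c-commands the anaphor but is outside its binding domain → cannot satisfy Principle A.
*Anton₂* c-commands the anaphor but is outside its binding domain → cannot satisfy Principle A.
*Emil₃* c-commands the anaphor within its binding domain → licit binder.
*Hamid₄* does not c-command the anaphor → cannot bind it.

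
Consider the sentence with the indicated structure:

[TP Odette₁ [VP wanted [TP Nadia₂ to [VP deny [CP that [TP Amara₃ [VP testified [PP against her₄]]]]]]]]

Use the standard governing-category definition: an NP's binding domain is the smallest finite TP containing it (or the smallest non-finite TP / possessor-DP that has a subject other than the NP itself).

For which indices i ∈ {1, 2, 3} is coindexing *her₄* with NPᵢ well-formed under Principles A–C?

{1, 2}

*her* is a pronoun, so Principle B applies: it must be free in its binding domain.
Binding domain of *her₄*: the embedded TP, whose subject is Amara₃.
*Odette₁* c-commands the pronoun but from outside its binding domain, and is not c-commanded by it → coindexation permitted.
*Nadia₂* c-commands the pronoun but from outside its binding domain, and is not c-commanded by it → coindexation permitted.
*Amara₃* c-commands the pronoun within its binding domain → coindexation would violate Principle B.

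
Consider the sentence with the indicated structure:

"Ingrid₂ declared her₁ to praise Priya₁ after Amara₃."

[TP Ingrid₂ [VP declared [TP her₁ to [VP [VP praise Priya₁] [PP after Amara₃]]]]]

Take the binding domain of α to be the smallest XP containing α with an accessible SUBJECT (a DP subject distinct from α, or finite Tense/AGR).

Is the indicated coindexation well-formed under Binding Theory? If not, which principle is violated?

The two coindexed NPs are *her₁* and *Priya₁*.
*Priya₁* is an R-expression. Principle C requires it to be free everywhere.
*her₁* c-commands it and carries the same index.
The R-expression is bound → Principle C violation.

Principle C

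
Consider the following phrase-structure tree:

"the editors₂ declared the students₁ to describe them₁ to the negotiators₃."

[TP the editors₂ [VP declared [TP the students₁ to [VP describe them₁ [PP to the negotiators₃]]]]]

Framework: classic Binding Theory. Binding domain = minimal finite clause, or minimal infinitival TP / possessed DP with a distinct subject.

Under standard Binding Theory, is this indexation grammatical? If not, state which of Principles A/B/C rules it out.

The two coindexed NPs are *the students₁* and *them₁*.
*them₁* is a pronoun. Its binding domain is the embedded TP, whose subject is the students₁.
*the students₁* c-commands it within that domain and carries the same index.
The pronoun is locally bound → Principle B violation.

Principle B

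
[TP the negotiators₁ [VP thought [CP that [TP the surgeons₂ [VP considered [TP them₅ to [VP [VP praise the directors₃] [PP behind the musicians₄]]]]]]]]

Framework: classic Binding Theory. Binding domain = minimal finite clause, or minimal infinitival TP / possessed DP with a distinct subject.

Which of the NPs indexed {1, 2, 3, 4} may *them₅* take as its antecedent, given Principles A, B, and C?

{1}

*them* is a pronoun, so Principle B applies: it must be free in its binding domain.
Binding domain of *them₅*: the embedded TP, whose subject is the surgeons₂.
*the negotiators₁* c-commands the pronoun but from outside its binding domain, and is not c-commanded by it → coindexation permitted.
*the surgeons₂* c-commands the pronoun within its binding domain → coindexation would violate Principle B.
*the directors₃*: the pronoun c-commands this R-expression → coindexation would violate Principle C on *the directors₃*.
*the musicians₄*: the pronoun c-commands this R-expression → coindexation would violate Principle C on *the musicians₄*.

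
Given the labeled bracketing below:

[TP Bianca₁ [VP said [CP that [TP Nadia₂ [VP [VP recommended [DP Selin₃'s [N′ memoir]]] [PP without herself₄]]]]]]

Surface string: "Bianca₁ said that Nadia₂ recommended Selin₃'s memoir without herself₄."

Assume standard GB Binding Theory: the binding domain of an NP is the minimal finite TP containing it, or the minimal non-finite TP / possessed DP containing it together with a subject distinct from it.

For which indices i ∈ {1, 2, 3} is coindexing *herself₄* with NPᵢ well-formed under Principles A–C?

{2}

*herself* is an anaphor, so Principle A applies: it must be bound in its binding domain.
Binding domain of *herself₄*: the embedded TP, whose subject is Nadia₂.
*Bianca₁* c-commands the anaphor but is outside its binding domain → cannot satisfy Principle A.
*Nadia₂* c-commands the anaphor within its binding domain → licit binder.
*Selin₃* does not c-command the anaphor → cannot bind it.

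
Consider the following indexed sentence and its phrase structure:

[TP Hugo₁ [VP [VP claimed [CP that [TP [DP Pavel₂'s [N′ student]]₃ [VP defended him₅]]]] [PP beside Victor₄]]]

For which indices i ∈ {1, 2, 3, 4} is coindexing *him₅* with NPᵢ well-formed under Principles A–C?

*him* is a pronoun, so Principle B applies: it must be free in its binding domain.
Binding domain of *him₅*: the embedded TP, whose subject is [Pavel₂'s student]₃.
*Hugo₁* c-commands the pronoun but from outside its binding domain, and is not c-commanded by it → coindexation permitted.
*Pavel₂* and the pronoun do not c-command one another → neither Principle B nor Principle C is at stake; coindexation permitted.
*[Pavel₂'s student]₃* c-commands the pronoun within its binding domain → coindexation would violate Principle B.
*Victor₄* and the pronoun do not c-command one another → neither Principle B nor Principle C is at stake; coindexation permitted.

{1, 2, 4}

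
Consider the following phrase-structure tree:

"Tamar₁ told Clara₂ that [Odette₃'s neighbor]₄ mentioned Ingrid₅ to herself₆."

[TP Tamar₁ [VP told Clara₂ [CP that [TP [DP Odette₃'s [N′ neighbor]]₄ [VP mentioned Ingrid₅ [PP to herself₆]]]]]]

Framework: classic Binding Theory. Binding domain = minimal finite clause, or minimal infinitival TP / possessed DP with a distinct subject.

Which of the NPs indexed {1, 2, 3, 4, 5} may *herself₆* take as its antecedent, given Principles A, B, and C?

{4, 5}

*herself* is an anaphor, so Principle A applies: it must be bound in its binding domain.
Binding domain of *herself₆*: the embedded TP, whose subject is [Odette₃'s neighbor]₄.
*Tamar₁* c-commands the anaphor but is outside its binding domain → cannot satisfy Principle A.
*Clara₂* c-commands the anaphor but is outside its binding domain → cannot satisfy Principle A.
*Odette₃* does not c-command the anaphor → cannot bind it.
*[Odette₃'s neighbor]₄* c-commands the anaphor within its binding domain → licit binder.
*Ingrid₅* c-commands the anaphor within its binding domain → licit binder.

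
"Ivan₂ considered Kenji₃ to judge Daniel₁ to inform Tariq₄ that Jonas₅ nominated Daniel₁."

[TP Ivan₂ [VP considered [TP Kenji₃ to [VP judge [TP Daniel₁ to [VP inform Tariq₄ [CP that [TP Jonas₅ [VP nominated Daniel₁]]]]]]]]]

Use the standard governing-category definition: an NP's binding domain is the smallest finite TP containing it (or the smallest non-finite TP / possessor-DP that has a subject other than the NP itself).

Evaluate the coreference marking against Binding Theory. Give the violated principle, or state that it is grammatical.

Principle C

The two coindexed NPs are *Daniel₁* (the higher occurrence) and *Daniel₁* (the lower occurrence).
*Daniel₁* (the lower occurrence) is an R-expression. Principle C requires it to be free everywhere.
*Daniel₁* (the higher occurrence) c-commands it and carries the same index.
The R-expression is bound → Principle C violation.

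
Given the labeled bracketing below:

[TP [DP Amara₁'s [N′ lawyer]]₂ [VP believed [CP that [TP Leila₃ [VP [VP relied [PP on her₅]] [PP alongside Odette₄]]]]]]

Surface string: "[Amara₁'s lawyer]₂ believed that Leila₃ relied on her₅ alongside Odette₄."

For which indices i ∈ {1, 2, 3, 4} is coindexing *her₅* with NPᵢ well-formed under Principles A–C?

*her* is a pronoun, so Principle B applies: it must be free in its binding domain.
Binding domain of *her₅*: the embedded TP, whose subject is Leila₃.
*Amara₁* and the pronoun do not c-command one another → neither Principle B nor Principle C is at stake; coindexation permitted.
*[Amara₁'s lawyer]₂* c-commands the pronoun but from outside its binding domain, and is not c-commanded by it → coindexation permitted.
*Leila₃* c-commands the pronoun within its binding domain → coindexation would violate Principle B.
*Odette₄* and the pronoun do not c-command one another → neither Principle B nor Principle C is at stake; coindexation permitted.

{1, 2, 4}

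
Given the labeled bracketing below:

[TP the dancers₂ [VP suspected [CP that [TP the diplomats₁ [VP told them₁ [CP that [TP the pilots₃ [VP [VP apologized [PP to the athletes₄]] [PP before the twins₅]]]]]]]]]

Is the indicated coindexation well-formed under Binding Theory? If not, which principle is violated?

Principle B

The two coindexed NPs are *the diplomats₁* and *them₁*.
*them₁* is a pronoun. Its binding domain is the embedded TP, whose subject is the diplomats₁.
*the diplomats₁* c-commands it within that domain and carries the same index.
The pronoun is locally bound → Principle B violation.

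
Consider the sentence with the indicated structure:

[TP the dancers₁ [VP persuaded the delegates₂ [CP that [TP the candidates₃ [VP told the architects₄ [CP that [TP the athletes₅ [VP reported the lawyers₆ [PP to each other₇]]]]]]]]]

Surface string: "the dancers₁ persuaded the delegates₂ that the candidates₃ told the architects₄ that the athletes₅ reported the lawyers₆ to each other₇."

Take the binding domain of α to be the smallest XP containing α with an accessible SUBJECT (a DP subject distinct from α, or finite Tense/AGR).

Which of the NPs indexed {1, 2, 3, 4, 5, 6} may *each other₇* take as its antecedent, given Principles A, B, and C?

*each other* is an anaphor, so Principle A applies: it must be bound in its binding domain.
Binding domain of *each other₇*: the embedded TP, whose subject is the athletes₅.
*the dancers₁* c-commands the anaphor but is outside its binding domain → cannot satisfy Principle A.
*the delegates₂* c-commands the anaphor but is outside its binding domain → cannot satisfy Principle A.
*the candidates₃* c-commands the anaphor but is outside its binding domain → cannot satisfy Principle A.
*the architects₄* c-commands the anaphor but is outside its binding domain → cannot satisfy Principle A.
*the athletes₅* c-commands the anaphor within its binding domain → licit binder.
*the lawyers₆* c-commands the anaphor within its binding domain → licit binder.

{5, 6}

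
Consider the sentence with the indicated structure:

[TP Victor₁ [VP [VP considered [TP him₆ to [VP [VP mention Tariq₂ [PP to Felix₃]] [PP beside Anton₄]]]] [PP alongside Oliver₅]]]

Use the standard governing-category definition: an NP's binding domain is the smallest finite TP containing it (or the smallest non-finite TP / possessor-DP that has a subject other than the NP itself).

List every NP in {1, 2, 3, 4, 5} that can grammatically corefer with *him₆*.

{5}

*him* is a pronoun, so Principle B applies: it must be free in its binding domain.
Binding domain of *him₆*: the matrix TP, whose subject is Victor₁.
*Victor₁* c-commands the pronoun within its binding domain → coindexation would violate Principle B.
*Tariq₂*: the pronoun c-commands this R-expression → coindexation would violate Principle C on *Tariq₂*.
*Felix₃*: the pronoun c-commands this R-expression → coindexation would violate Principle C on *Felix₃*.
*Anton₄*: the pronoun c-commands this R-expression → coindexation would violate Principle C on *Anton₄*.
*Oliver₅* and the pronoun do not c-command one another → neither Principle B nor Principle C is at stake; coindexation permitted.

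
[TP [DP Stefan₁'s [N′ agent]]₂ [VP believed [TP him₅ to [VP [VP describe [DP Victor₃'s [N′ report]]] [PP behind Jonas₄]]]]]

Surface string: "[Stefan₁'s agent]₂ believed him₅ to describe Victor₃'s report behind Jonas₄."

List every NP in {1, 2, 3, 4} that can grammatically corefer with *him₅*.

*him* is a pronoun, so Principle B applies: it must be free in its binding domain.
Binding domain of *him₅*: the matrix TP, whose subject is [Stefan₁'s agent]₂.
*Stefan₁* and the pronoun do not c-command one another → neither Principle B nor Principle C is at stake; coindexation permitted.
*[Stefan₁'s agent]₂* c-commands the pronoun within its binding domain → coindexation would violate Principle B.
*Victor₃*: the pronoun c-commands this R-expression → coindexation would violate Principle C on *Victor₃*.
*Jonas₄*: the pronoun c-commands this R-expression → coindexation would violate Principle C on *Jonas₄*.

{1}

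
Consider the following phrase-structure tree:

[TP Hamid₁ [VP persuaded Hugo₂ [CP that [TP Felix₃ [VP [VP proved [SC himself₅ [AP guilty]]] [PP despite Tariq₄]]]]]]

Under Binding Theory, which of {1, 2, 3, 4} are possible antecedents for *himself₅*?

*himself* is an anaphor, so Principle A applies: it must be bound in its binding domain.
Binding domain of *himself₅*: the embedded TP, whose subject is Felix₃.
*Hamid₁* c-commands the anaphor but is outside its binding domain → cannot satisfy Principle A.
*Hugo₂* c-commands the anaphor but is outside its binding domain → cannot satisfy Principle A.
*Felix₃* c-commands the anaphor within its binding domain → licit binder.
*Tariq₄* does not c-command the anaphor → cannot bind it.

{3}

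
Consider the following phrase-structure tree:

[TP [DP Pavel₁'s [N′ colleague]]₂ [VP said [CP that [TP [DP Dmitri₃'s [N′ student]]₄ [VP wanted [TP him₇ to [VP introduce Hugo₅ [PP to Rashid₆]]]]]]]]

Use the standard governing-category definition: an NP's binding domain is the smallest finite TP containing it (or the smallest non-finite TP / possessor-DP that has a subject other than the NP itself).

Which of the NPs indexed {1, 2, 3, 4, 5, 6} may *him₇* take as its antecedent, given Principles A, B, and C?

*him* is a pronoun, so Principle B applies: it must be free in its binding domain.
Binding domain of *him₇*: the embedded TP, whose subject is [Dmitri₃'s student]₄.
*Pavel₁* and the pronoun do not c-command one another → neither Principle B nor Principle C is at stake; coindexation permitted.
*[Pavel₁'s colleague]₂* c-commands the pronoun but from outside its binding domain, and is not c-commanded by it → coindexation permitted.
*Dmitri₃* and the pronoun do not c-command one another → neither Principle B nor Principle C is at stake; coindexation permitted.
*[Dmitri₃'s student]₄* c-commands the pronoun within its binding domain → coindexation would violate Principle B.
*Hugo₅*: the pronoun c-commands this R-expression → coindexation would violate Principle C on *Hugo₅*.
*Rashid₆*: the pronoun c-commands this R-expression → coindexation would violate Principle C on *Rashid₆*.

{1, 2, 3}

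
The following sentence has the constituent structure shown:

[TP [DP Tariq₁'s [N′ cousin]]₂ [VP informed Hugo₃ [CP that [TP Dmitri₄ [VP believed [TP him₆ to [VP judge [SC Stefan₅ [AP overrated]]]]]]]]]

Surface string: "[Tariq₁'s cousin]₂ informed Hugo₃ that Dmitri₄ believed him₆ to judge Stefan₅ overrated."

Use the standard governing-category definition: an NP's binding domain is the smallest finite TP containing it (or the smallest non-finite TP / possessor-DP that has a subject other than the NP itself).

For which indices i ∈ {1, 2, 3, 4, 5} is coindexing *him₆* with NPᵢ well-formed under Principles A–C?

*him* is a pronoun, so Principle B applies: it must be free in its binding domain.
Binding domain of *him₆*: the embedded TP, whose subject is Dmitri₄.
*Tariq₁* and the pronoun do not c-command one another → neither Principle B nor Principle C is at stake; coindexation permitted.
*[Tariq₁'s cousin]₂* c-commands the pronoun but from outside its binding domain, and is not c-commanded by it → coindexation permitted.
*Hugo₃* c-commands the pronoun but from outside its binding domain, and is not c-commanded by it → coindexation permitted.
*Dmitri₄* c-commands the pronoun within its binding domain → coindexation would violate Principle B.
*Stefan₅*: the pronoun c-commands this R-expression → coindexation would violate Principle C on *Stefan₅*.

{1, 2, 3}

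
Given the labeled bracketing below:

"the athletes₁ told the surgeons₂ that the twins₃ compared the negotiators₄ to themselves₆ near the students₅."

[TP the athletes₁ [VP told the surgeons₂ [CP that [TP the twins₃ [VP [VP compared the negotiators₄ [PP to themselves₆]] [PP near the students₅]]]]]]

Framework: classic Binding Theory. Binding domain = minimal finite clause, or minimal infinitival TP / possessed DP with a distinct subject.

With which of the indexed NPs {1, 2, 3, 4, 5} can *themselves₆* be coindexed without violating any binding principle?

{3, 4}

*themselves* is an anaphor, so Principle A applies: it must be bound in its binding domain.
Binding domain of *themselves₆*: the embedded TP, whose subject is the twins₃.
*the athletes₁* c-commands the anaphor but is outside its binding domain → cannot satisfy Principle A.
*the surgeons₂* c-commands the anaphor but is outside its binding domain → cannot satisfy Principle A.
*the twins₃* c-commands the anaphor within its binding domain → licit binder.
*the negotiators₄* c-commands the anaphor within its binding domain → licit binder.
*the students₅* does not c-command the anaphor → cannot bind it.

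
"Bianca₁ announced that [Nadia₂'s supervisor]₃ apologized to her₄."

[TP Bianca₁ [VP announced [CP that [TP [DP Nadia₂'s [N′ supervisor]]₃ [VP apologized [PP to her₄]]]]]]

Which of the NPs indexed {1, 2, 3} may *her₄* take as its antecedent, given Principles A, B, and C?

*her* is a pronoun, so Principle B applies: it must be free in its binding domain.
Binding domain of *her₄*: the embedded TP, whose subject is [Nadia₂'s supervisor]₃.
*Bianca₁* c-commands the pronoun but from outside its binding domain, and is not c-commanded by it → coindexation permitted.
*Nadia₂* and the pronoun do not c-command one another → neither Principle B nor Principle C is at stake; coindexation permitted.
*[Nadia₂'s supervisor]₃* c-commands the pronoun within its binding domain → coindexation would violate Principle B.

{1, 2}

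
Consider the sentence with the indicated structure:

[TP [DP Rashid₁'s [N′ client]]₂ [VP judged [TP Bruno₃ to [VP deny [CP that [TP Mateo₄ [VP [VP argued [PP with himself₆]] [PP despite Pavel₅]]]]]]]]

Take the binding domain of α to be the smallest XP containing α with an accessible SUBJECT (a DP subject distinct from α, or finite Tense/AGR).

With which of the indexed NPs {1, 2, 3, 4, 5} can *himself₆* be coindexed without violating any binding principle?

{4}

*himself* is an anaphor, so Principle A applies: it must be bound in its binding domain.
Binding domain of *himself₆*: the embedded TP, whose subject is Mateo₄.
*Rashid₁* does not c-command the anaphor → cannot bind it.
*[Rashid₁'s client]₂* c-commands the anaphor but is outside its binding domain → cannot satisfy Principle A.
*Bruno₃* c-commands the anaphor but is outside its binding domain → cannot satisfy Principle A.
*Mateo₄* c-commands the anaphor within its binding domain → licit binder.
*Pavel₅* does not c-command the anaphor → cannot bind it.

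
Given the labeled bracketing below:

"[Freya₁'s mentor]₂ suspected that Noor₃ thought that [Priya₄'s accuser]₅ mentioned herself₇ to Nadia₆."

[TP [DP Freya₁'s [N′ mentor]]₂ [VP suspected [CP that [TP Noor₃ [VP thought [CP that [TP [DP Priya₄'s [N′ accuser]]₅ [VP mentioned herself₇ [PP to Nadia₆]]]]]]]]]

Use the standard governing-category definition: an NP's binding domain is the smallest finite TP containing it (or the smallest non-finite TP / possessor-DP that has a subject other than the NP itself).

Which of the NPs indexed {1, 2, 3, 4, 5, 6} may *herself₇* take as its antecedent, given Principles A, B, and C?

*herself* is an anaphor, so Principle A applies: it must be bound in its binding domain.
Binding domain of *herself₇*: the embedded TP, whose subject is [Priya₄'s accuser]₅.
*Freya₁* does not c-command the anaphor → cannot bind it.
*[Freya₁'s mentor]₂* c-commands the anaphor but is outside its binding domain → cannot satisfy Principle A.
*Noor₃* c-commands the anaphor but is outside its binding domain → cannot satisfy Principle A.
*Priya₄* does not c-command the anaphor → cannot bind it.
*[Priya₄'s accuser]₅* c-commands the anaphor within its binding domain → licit binder.
*Nadia₆* does not c-command the anaphor → cannot bind it.

{5}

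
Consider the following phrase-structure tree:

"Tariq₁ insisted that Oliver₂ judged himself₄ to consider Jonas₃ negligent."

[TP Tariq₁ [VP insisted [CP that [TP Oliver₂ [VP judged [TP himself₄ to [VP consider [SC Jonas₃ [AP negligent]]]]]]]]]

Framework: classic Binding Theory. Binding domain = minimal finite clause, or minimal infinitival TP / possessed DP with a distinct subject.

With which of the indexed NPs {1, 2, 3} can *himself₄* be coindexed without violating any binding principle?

{2}

*himself* is an anaphor, so Principle A applies: it must be bound in its binding domain.
Binding domain of *himself₄*: the embedded TP, whose subject is Oliver₂.
*Tariq₁* c-commands the anaphor but is outside its binding domain → cannot satisfy Principle A.
*Oliver₂* c-commands the anaphor within its binding domain → licit binder.
*Jonas₃* does not c-command the anaphor → cannot bind it.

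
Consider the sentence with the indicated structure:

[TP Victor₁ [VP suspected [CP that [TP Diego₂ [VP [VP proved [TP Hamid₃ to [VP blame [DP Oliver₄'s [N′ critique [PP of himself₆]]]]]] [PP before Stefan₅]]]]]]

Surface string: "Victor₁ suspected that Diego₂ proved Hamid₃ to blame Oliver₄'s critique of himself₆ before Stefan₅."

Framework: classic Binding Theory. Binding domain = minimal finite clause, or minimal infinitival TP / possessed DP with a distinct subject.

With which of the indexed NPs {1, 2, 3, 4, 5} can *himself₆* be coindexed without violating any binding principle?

{4}

*himself* is an anaphor, so Principle A applies: it must be bound in its binding domain.
Binding domain of *himself₆*: the possessed DP, whose subject is Oliver₄.
*Victor₁* c-commands the anaphor but is outside its binding domain → cannot satisfy Principle A.
*Diego₂* c-commands the anaphor but is outside its binding domain → cannot satisfy Principle A.
*Hamid₃* c-commands the anaphor but is outside its binding domain → cannot satisfy Principle A.
*Oliver₄* c-commands the anaphor within its binding domain → licit binder.
*Stefan₅* does not c-command the anaphor → cannot bind it.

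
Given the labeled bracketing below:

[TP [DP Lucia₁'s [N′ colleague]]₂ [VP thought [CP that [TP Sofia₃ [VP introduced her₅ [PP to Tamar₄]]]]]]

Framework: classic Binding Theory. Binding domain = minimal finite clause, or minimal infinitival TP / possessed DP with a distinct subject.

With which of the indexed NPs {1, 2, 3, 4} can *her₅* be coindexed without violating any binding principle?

*her* is a pronoun, so Principle B applies: it must be free in its binding domain.
Binding domain of *her₅*: the embedded TP, whose subject is Sofia₃.
*Lucia₁* and the pronoun do not c-command one another → neither Principle B nor Principle C is at stake; coindexation permitted.
*[Lucia₁'s colleague]₂* c-commands the pronoun but from outside its binding domain, and is not c-commanded by it → coindexation permitted.
*Sofia₃* c-commands the pronoun within its binding domain → coindexation would violate Principle B.
*Tamar₄*: the pronoun c-commands this R-expression → coindexation would violate Principle C on *Tamar₄*.

{1, 2}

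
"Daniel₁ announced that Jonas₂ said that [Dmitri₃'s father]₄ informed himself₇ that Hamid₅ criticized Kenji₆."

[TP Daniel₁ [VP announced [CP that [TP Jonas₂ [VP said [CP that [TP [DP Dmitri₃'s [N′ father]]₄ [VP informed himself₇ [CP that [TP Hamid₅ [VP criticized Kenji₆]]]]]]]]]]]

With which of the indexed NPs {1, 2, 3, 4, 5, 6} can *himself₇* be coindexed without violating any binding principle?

{4}

*himself* is an anaphor, so Principle A applies: it must be bound in its binding domain.
Binding domain of *himself₇*: the embedded TP, whose subject is [Dmitri₃'s father]₄.
*Daniel₁* c-commands the anaphor but is outside its binding domain → cannot satisfy Principle A.
*Jonas₂* c-commands the anaphor but is outside its binding domain → cannot satisfy Principle A.
*Dmitri₃* does not c-command the anaphor → cannot bind it.
*[Dmitri₃'s father]₄* c-commands the anaphor within its binding domain → licit binder.
*Hamid₅* does not c-command the anaphor → cannot bind it.
*Kenji₆* does not c-command the anaphor → cannot bind it.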